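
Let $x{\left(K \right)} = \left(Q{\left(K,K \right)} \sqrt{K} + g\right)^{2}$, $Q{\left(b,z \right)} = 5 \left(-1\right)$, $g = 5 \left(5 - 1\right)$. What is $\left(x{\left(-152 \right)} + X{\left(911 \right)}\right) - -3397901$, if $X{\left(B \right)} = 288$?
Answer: $3394789 - 400 i \sqrt{38} \approx 3.3948 \cdot 10^{6} - 2465.8 i$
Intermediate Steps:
$g = 20$ ($g = 5 \left(5 + \left(-3 + 2\right)\right) = 5 \left(5 - 1\right) = 5 \cdot 4 = 20$)
$Q{\left(b,z \right)} = -5$
$x{\left(K \right)} = \left(20 - 5 \sqrt{K}\right)^{2}$ ($x{\left(K \right)} = \left(- 5 \sqrt{K} + 20\right)^{2} = \left(20 - 5 \sqrt{K}\right)^{2}$)
$\left(x{\left(-152 \right)} + X{\left(911 \right)}\right) - -3397901 = \left(25 \left(4 - \sqrt{-152}\right)^{2} + 288\right) - -3397901 = \left(25 \left(4 - 2 i \sqrt{38}\right)^{2} + 288\right) + 3397901 = \left(288 + 25 \left(4 - 2 i \sqrt{38}\right)^{2}\right) + 3397901 = 3398189 + 25 \left(4 - 2 i \sqrt{38}\right)^{2}$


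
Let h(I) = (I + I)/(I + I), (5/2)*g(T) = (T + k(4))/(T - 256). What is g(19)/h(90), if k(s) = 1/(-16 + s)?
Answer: -227/7110 ≈ -0.031927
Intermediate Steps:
g(T) = 2*(-1/12 + T)/(5*(-256 + T)) (g(T) = 2*((T + 1/(-16 + 4))/(T - 256))/5 = 2*((T + 1/(-12))/(-256 + T))/5 = 2*((T - 1/12)/(-256 + T))/5 = 2*((-1/12 + T)/(-256 + T))/5 = 2*(-1/12 + T)/(5*(-256 + T)))
h(I) = 1 (h(I) = (2*I)/((2*I)) = (2*I)*(1/(2*I)) = 1)
g(19)/h(90) = ((-1 + 12*19)/(30*(-256 + 19)))/1 = ((1/30)*(-1 + 228)/(-237))*1 = ((1/30)*(-1/237)*227)*1 = -227/7110*1 = -227/7110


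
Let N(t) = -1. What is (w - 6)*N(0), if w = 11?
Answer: -5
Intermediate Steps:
(w - 6)*N(0) = (11 - 6)*(-1) = 5*(-1) = -5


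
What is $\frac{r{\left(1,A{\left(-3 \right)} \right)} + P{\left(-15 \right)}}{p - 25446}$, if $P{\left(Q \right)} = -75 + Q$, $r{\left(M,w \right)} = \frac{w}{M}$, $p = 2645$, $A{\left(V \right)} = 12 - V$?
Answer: $\frac{75}{22801} \approx 0.0032893$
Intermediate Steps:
$\frac{r{\left(1,A{\left(-3 \right)} \right)} + P{\left(-15 \right)}}{p - 25446} = \frac{\frac{12 - -3}{1} - 90}{2645 - 25446} = \frac{\left(12 + 3\right) 1 - 90}{-22801} = \left(15 \cdot 1 - 90\right) \left(- \frac{1}{22801}\right) = \left(15 - 90\right) \left(- \frac{1}{22801}\right) = \left(-75\right) \left(- \frac{1}{22801}\right) = \frac{75}{22801}$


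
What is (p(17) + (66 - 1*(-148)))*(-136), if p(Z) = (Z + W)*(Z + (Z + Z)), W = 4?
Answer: -174760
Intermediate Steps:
p(Z) = 3*Z*(4 + Z) (p(Z) = (Z + 4)*(Z + (Z + Z)) = (4 + Z)*(Z + 2*Z) = (4 + Z)*(3*Z) = 3*Z*(4 + Z))
(p(17) + (66 - 1*(-148)))*(-136) = (3*17*(4 + 17) + (66 - 1*(-148)))*(-136) = (3*17*21 + (66 + 148))*(-136) = (1071 + 214)*(-136) = 1285*(-136) = -174760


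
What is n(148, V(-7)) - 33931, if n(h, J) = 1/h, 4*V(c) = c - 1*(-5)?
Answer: -5021787/148 ≈ -33931.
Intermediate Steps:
V(c) = 5/4 + c/4 (V(c) = (c - 1*(-5))/4 = (c + 5)/4 = (5 + c)/4 = 5/4 + c/4)
n(148, V(-7)) - 33931 = 1/148 - 33931 = -5021787/148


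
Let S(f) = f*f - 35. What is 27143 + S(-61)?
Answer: 30829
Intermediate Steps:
S(f) = -35 + f² (S(f) = f² - 35 = -35 + f²)
27143 + S(-61) = 27143 + (-35 + (-61)²) = 27143 + (-35 + 3721) = 27143 + 3686 = 30829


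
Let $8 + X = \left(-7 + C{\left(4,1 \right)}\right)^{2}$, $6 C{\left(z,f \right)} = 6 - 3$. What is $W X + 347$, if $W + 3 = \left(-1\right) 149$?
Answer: $-4859$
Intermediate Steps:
$C{\left(z,f \right)} = \frac{1}{2}$ ($C{\left(z,f \right)} = \frac{6 - 3}{6} = \frac{1}{6} \cdot 3 = \frac{1}{2}$)
$X = \frac{137}{4}$ ($X = -8 + \left(-7 + \frac{1}{2}\right)^{2} = -8 + \left(- \frac{13}{2}\right)^{2} = -8 + \frac{169}{4} = \frac{137}{4} \approx 34.25$)
$W = -152$ ($W = -3 - 149 = -152$)
$W X + 347 = \left(-152\right) \frac{137}{4} + 347 = -5206 + 347 = -4859$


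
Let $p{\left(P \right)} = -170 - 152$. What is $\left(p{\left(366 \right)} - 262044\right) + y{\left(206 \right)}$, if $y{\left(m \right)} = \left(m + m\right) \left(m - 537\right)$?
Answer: $-398738$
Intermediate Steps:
$p{\left(P \right)} = -322$
$y{\left(m \right)} = 2 m \left(-537 + m\right)$
$\left(p{\left(366 \right)} - 262044\right) + y{\left(206 \right)} = \left(-322 - 262044\right) + 2 \cdot 206 \left(-537 + 206\right) = -262366 + 2 \cdot 206 \left(-331\right) = -262366 - 136372 = -398738$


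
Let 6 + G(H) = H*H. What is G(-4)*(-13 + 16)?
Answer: 30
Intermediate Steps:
G(H) = -6 + H**2 (G(H) = -6 + H*H = -6 + H**2)
G(-4)*(-13 + 16) = (-6 + (-4)**2)*(-13 + 16) = (-6 + 16)*3 = 10*3 = 30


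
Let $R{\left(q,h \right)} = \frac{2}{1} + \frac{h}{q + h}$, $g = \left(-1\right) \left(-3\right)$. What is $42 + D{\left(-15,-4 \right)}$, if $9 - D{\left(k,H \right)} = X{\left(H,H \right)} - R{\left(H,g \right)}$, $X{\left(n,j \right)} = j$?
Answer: $54$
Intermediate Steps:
$g = 3$
$R{\left(q,h \right)} = 2 + \frac{h}{h + q}$ ($R{\left(q,h \right)} = 2 \cdot 1 + \frac{h}{h + q} = 2 + \frac{h}{h + q}$)
$D{\left(k,H \right)} = 9 - H + \frac{9 + 2 H}{3 + H}$ ($D{\left(k,H \right)} = 9 - \left(H - \frac{2 H + 3 \cdot 3}{3 + H}\right) = 9 - \left(H - \frac{2 H + 9}{3 + H}\right) = 9 - \left(H - \frac{9 + 2 H}{3 + H}\right) = 9 - H + \frac{9 + 2 H}{3 + H}$)
$42 + D{\left(-15,-4 \right)} = 42 + \frac{36 - \left(-4\right)^{2} + 8 \left(-4\right)}{3 - 4} = 42 + \frac{36 - 16 - 32}{-1} = 42 - \left(36 - 16 - 32\right) = 42 - -12 = 42 + 12 = 54$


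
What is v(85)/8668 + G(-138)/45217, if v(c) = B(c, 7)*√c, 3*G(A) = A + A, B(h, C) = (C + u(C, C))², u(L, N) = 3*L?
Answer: -92/45217 + 196*√85/2167 ≈ 0.83185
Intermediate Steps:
B(h, C) = 16*C² (B(h, C) = (C + 3*C)² = (4*C)² = 16*C²)
G(A) = 2*A/3 (G(A) = (A + A)/3 = (2*A)/3 = 2*A/3)
v(c) = 784*√c (v(c) = (16*7²)*√c = (16*49)*√c = 784*√c)
v(85)/8668 + G(-138)/45217 = (784*√85)/8668 + ((⅔)*(-138))/45217 = (784*√85)*(1/8668) - 92*1/45217 = 196*√85/2167 - 92/45217 = -92/45217 + 196*√85/2167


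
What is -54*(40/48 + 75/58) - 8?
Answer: -3562/29 ≈ -122.83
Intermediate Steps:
-54*(40/48 + 75/58) - 8 = -54*(40*(1/48) + 75*(1/58)) - 8 = -54*(⅚ + 75/58) - 8 = -54*185/87 - 8 = -3330/29 - 8 = -3562/29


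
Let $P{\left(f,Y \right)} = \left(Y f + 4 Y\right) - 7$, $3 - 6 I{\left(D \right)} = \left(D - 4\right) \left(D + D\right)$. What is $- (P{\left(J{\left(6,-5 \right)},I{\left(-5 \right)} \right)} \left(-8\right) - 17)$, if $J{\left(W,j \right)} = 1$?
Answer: $-619$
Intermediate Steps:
$I{\left(D \right)} = \frac{1}{2} - \frac{D \left(-4 + D\right)}{3}$ ($I{\left(D \right)} = \frac{1}{2} - \frac{\left(D - 4\right) \left(D + D\right)}{6} = \frac{1}{2} - \frac{\left(-4 + D\right) 2 D}{6} = \frac{1}{2} - \frac{2 D \left(-4 + D\right)}{6} = \frac{1}{2} - \frac{D \left(-4 + D\right)}{3}$)
$P{\left(f,Y \right)} = -7 + 4 Y + Y f$ ($P{\left(f,Y \right)} = \left(4 Y + Y f\right) - 7 = -7 + 4 Y + Y f$)
$- (P{\left(J{\left(6,-5 \right)},I{\left(-5 \right)} \right)} \left(-8\right) - 17) = - (\left(-7 + 4 \left(\frac{1}{2} - \frac{\left(-5\right)^{2}}{3} + \frac{4}{3} \left(-5\right)\right) + \left(\frac{1}{2} - \frac{\left(-5\right)^{2}}{3} + \frac{4}{3} \left(-5\right)\right) 1\right) \left(-8\right) - 17) = - (\left(-7 + 4 \left(\frac{1}{2} - \frac{25}{3} - \frac{20}{3}\right) + \left(\frac{1}{2} - \frac{25}{3} - \frac{20}{3}\right) 1\right) \left(-8\right) - 17) = - (\left(-7 + 4 \left(- \frac{29}{2}\right) - \frac{29}{2}\right) \left(-8\right) - 17) = - (\left(-7 - 58 - \frac{29}{2}\right) \left(-8\right) - 17) = - (\left(- \frac{159}{2}\right) \left(-8\right) - 17) = - (636 - 17) = \left(-1\right) 619 = -619$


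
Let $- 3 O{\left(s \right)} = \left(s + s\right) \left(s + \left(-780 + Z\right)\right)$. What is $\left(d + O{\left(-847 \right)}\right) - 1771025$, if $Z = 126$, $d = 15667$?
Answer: $- \frac{7808768}{3} \approx -2.6029 \cdot 10^{6}$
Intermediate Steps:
$O{\left(s \right)} = - \frac{2 s \left(-654 + s\right)}{3}$ ($O{\left(s \right)} = - \frac{\left(s + s\right) \left(s + \left(-780 + 126\right)\right)}{3} = - \frac{2 s \left(s - 654\right)}{3} = - \frac{2 s \left(-654 + s\right)}{3}$)
$\left(d + O{\left(-847 \right)}\right) - 1771025 = \left(15667 + \frac{2}{3} \left(-847\right) \left(654 - -847\right)\right) - 1771025 = \left(15667 + \frac{2}{3} \left(-847\right) \left(654 + 847\right)\right) - 1771025 = \left(15667 + \frac{2}{3} \left(-847\right) 1501\right) - 1771025 = \left(15667 - \frac{2542694}{3}\right) - 1771025 = - \frac{2495693}{3} - 1771025 = - \frac{7808768}{3}$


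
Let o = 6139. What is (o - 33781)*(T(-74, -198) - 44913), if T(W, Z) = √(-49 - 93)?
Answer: 1241485146 - 27642*I*√142 ≈ 1.2415e+9 - 3.2939e+5*I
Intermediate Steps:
T(W, Z) = I*√142 (T(W, Z) = √(-142) = I*√142)
(o - 33781)*(T(-74, -198) - 44913) = (6139 - 33781)*(I*√142 - 44913) = -27642*(-44913 + I*√142) = 1241485146 - 27642*I*√142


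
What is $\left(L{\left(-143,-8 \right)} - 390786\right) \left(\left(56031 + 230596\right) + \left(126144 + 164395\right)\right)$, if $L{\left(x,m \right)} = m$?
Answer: $-225553009804$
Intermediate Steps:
$\left(L{\left(-143,-8 \right)} - 390786\right) \left(\left(56031 + 230596\right) + \left(126144 + 164395\right)\right) = \left(-8 - 390786\right) \left(\left(56031 + 230596\right) + \left(126144 + 164395\right)\right) = - 390794 \left(286627 + 290539\right) = \left(-390794\right) 577166 = -225553009804$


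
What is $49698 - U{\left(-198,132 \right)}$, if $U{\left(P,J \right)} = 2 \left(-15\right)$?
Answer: $49728$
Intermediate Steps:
$U{\left(P,J \right)} = -30$
$49698 - U{\left(-198,132 \right)} = 49698 - -30 = 49698 + 30 = 49728$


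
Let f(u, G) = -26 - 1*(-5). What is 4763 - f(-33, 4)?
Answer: 4784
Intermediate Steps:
f(u, G) = -21 (f(u, G) = -26 + 5 = -21)
4763 - f(-33, 4) = 4763 - 1*(-21) = 4763 + 21 = 4784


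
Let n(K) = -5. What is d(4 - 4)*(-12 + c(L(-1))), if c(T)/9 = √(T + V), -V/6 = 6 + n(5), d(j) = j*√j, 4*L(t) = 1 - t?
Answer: 0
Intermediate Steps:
L(t) = ¼ - t/4 (L(t) = (1 - t)/4 = ¼ - t/4)
d(j) = j^(3/2)
V = -6 (V = -6*(6 - 5) = -6*1 = -6)
c(T) = 9*√(-6 + T) (c(T) = 9*√(T - 6) = 9*√(-6 + T))
d(4 - 4)*(-12 + c(L(-1))) = (4 - 4)^(3/2)*(-12 + 9*√(-6 + (¼ - ¼*(-1)))) = 0^(3/2)*(-12 + 9*√(-6 + (¼ + ¼))) = 0*(-12 + 9*√(-6 + ½)) = 0*(-12 + 9*√(-11/2)) = 0*(-12 + 9*(I*√22/2)) = 0*(-12 + 9*I*√22/2) = 0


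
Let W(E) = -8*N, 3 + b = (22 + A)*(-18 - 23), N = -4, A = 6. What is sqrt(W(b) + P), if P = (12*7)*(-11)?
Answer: 2*I*sqrt(223) ≈ 29.866*I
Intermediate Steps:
P = -924 (P = 84*(-11) = -924)
b = -1151 (b = -3 + (22 + 6)*(-18 - 23) = -3 + 28*(-41) = -3 - 1148 = -1151)
W(E) = 32 (W(E) = -8*(-4) = 32)
sqrt(W(b) + P) = sqrt(32 - 924) = sqrt(-892) = 2*I*sqrt(223)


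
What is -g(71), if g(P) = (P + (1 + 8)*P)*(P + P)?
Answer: -100820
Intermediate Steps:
g(P) = 20*P² (g(P) = (P + 9*P)*(2*P) = (10*P)*(2*P) = 20*P²)
-g(71) = -20*71² = -20*5041 = -1*100820 = -100820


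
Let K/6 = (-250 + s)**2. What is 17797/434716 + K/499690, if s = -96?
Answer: 160573873433/108611619020 ≈ 1.4784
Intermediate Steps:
K = 718296 (K = 6*(-250 - 96)**2 = 6*(-346)**2 = 6*119716 = 718296)
17797/434716 + K/499690 = 17797/434716 + 718296/499690 = 17797*(1/434716) + 718296*(1/499690) = 17797/434716 + 359148/249845 = 160573873433/108611619020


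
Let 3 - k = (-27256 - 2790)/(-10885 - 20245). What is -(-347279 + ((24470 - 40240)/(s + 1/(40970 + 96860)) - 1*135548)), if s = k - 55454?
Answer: 208866323104610363/432590650749 ≈ 4.8283e+5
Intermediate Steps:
k = 31672/15565 (k = 3 - (-27256 - 2790)/(-10885 - 20245) = 3 - (-30046)/(-31130) = 3 - (-30046)*(-1)/31130 = 3 - 1*15023/15565 = 3 - 15023/15565 = 31672/15565 ≈ 2.0348)
s = -863109838/15565 (s = 31672/15565 - 55454 = -863109838/15565 ≈ -55452.)
-(-347279 + ((24470 - 40240)/(s + 1/(40970 + 96860)) - 1*135548)) = -(-347279 + ((24470 - 40240)/(-863109838/15565 + 1/(40970 + 96860)) - 1*135548)) = -(-347279 + (-15770/(-863109838/15565 + 1/137830) - 135548)) = -(-347279 + (-15770/(-432590650749/7801178) - 135548)) = -(-347279 + (-15770*(-7801178/432590650749) - 135548)) = -(-347279 + (123024577060/432590650749 - 135548)) = -(-347279 - 58636674503148392/432590650749) = -1*(-208866323104610363/432590650749) = 208866323104610363/432590650749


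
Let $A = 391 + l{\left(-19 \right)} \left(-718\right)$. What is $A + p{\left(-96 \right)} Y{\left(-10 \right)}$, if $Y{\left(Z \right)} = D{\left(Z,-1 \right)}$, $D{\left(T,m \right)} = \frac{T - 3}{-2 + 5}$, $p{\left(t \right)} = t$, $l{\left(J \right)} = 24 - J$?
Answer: $-30067$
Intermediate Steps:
$D{\left(T,m \right)} = -1 + \frac{T}{3}$ ($D{\left(T,m \right)} = \frac{-3 + T}{3} = \left(-3 + T\right) \frac{1}{3} = -1 + \frac{T}{3}$)
$Y{\left(Z \right)} = -1 + \frac{Z}{3}$
$A = -30483$ ($A = 391 + \left(24 - -19\right) \left(-718\right) = 391 + \left(24 + 19\right) \left(-718\right) = 391 + 43 \left(-718\right) = 391 - 30874 = -30483$)
$A + p{\left(-96 \right)} Y{\left(-10 \right)} = -30483 - 96 \left(-1 + \frac{1}{3} \left(-10\right)\right) = -30483 - 96 \left(-1 - \frac{10}{3}\right) = -30483 - -416 = -30483 + 416 = -30067$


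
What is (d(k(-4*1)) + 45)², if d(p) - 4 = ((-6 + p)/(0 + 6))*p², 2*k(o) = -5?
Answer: 3713329/2304 ≈ 1611.7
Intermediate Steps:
k(o) = -5/2 (k(o) = (½)*(-5) = -5/2)
d(p) = 4 + p²*(-1 + p/6) (d(p) = 4 + ((-6 + p)/(0 + 6))*p² = 4 + ((-6 + p)/6)*p² = 4 + ((-6 + p)*(⅙))*p² = 4 + (-1 + p/6)*p² = 4 + p²*(-1 + p/6))
(d(k(-4*1)) + 45)² = ((4 - (-5/2)² + (-5/2)³/6) + 45)² = ((4 - 1*25/4 + (⅙)*(-125/8)) + 45)² = ((4 - 25/4 - 125/48) + 45)² = (-233/48 + 45)² = (1927/48)² = 3713329/2304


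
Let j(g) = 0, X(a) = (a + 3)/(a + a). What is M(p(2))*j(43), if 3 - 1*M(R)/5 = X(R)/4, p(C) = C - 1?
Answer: 0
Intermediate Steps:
X(a) = (3 + a)/(2*a) (X(a) = (3 + a)/((2*a)) = (3 + a)*(1/(2*a)) = (3 + a)/(2*a))
p(C) = -1 + C
M(R) = 15 - 5*(3 + R)/(8*R) (M(R) = 15 - 5*(3 + R)/(2*R)/4 = 15 - 5*(3 + R)/(8*R))
M(p(2))*j(43) = (5*(-3 + 23*(-1 + 2))/(8*(-1 + 2)))*0 = ((5/8)*(-3 + 23*1)/1)*0 = ((5/8)*1*(-3 + 23))*0 = ((5/8)*1*20)*0 = (25/2)*0 = 0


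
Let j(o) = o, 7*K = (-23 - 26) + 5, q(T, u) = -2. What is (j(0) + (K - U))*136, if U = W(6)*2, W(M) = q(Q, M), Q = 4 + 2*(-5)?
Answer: -2176/7 ≈ -310.86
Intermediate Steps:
Q = -6 (Q = 4 - 10 = -6)
W(M) = -2
K = -44/7 (K = ((-23 - 26) + 5)/7 = (-49 + 5)/7 = (⅐)*(-44) = -44/7 ≈ -6.2857)
U = -4 (U = -2*2 = -4)
(j(0) + (K - U))*136 = (0 + (-44/7 - 1*(-4)))*136 = (0 + (-44/7 + 4))*136 = (0 - 16/7)*136 = -16/7*136 = -2176/7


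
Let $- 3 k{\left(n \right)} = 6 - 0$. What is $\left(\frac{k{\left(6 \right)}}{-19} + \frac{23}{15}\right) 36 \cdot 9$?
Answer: $\frac{50436}{95} \approx 530.91$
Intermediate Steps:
$k{\left(n \right)} = -2$ ($k{\left(n \right)} = - \frac{6 - 0}{3} = - \frac{6 + 0}{3} = \left(- \frac{1}{3}\right) 6 = -2$)
$\left(\frac{k{\left(6 \right)}}{-19} + \frac{23}{15}\right) 36 \cdot 9 = \left(- \frac{2}{-19} + \frac{23}{15}\right) 36 \cdot 9 = \left(\left(-2\right) \left(- \frac{1}{19}\right) + 23 \cdot \frac{1}{15}\right) 36 \cdot 9 = \left(\frac{2}{19} + \frac{23}{15}\right) 36 \cdot 9 = \frac{467}{285} \cdot 36 \cdot 9 = \frac{5604}{95} \cdot 9 = \frac{50436}{95}$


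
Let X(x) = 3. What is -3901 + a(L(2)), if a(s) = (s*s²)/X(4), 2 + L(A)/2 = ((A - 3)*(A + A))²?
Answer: 10249/3 ≈ 3416.3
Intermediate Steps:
L(A) = -4 + 8*A²*(-3 + A)² (L(A) = -4 + 2*((A - 3)*(A + A))² = -4 + 2*((-3 + A)*(2*A))² = -4 + 2*(2*A*(-3 + A))² = -4 + 2*(4*A²*(-3 + A)²) = -4 + 8*A²*(-3 + A)²)
a(s) = s³/3 (a(s) = (s*s²)/3 = s³*(⅓) = s³/3)
-3901 + a(L(2)) = -3901 + (-4 + 8*2²*(-3 + 2)²)³/3 = -3901 + (-4 + 8*4*(-1)²)³/3 = -3901 + (-4 + 8*4*1)³/3 = -3901 + (-4 + 32)³/3 = -3901 + (⅓)*28³ = -3901 + (⅓)*21952 = -3901 + 21952/3 = 10249/3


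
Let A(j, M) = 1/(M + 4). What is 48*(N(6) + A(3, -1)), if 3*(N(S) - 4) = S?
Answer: 304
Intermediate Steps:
N(S) = 4 + S/3
A(j, M) = 1/(4 + M)
48*(N(6) + A(3, -1)) = 48*((4 + (1/3)*6) + 1/(4 - 1)) = 48*((4 + 2) + 1/3) = 48*(6 + 1/3) = 48*(19/3) = 304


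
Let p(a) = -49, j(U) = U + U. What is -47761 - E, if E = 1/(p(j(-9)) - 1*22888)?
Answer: -1095494056/22937 ≈ -47761.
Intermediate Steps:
j(U) = 2*U
E = -1/22937 (E = 1/(-49 - 1*22888) = 1/(-49 - 22888) = 1/(-22937) = -1/22937 ≈ -4.3598e-5)
-47761 - E = -47761 - 1*(-1/22937) = -47761 + 1/22937 = -1095494056/22937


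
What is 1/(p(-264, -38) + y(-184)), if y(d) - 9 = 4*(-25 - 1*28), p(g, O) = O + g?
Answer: -1/505 ≈ -0.0019802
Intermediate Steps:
y(d) = -203 (y(d) = 9 + 4*(-25 - 1*28) = 9 + 4*(-25 - 28) = 9 + 4*(-53) = 9 - 212 = -203)
1/(p(-264, -38) + y(-184)) = 1/((-38 - 264) - 203) = 1/(-302 - 203) = 1/(-505) = -1/505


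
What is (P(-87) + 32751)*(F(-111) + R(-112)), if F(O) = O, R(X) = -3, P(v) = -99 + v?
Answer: -3712410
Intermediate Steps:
(P(-87) + 32751)*(F(-111) + R(-112)) = ((-99 - 87) + 32751)*(-111 - 3) = (-186 + 32751)*(-114) = 32565*(-114) = -3712410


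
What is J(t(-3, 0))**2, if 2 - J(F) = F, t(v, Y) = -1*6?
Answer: 64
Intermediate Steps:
t(v, Y) = -6
J(F) = 2 - F
J(t(-3, 0))**2 = (2 - 1*(-6))**2 = (2 + 6)**2 = 8**2 = 64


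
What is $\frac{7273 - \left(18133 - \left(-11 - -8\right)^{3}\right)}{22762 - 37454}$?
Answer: $\frac{10887}{14692} \approx 0.74102$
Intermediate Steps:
$\frac{7273 - \left(18133 - \left(-11 - -8\right)^{3}\right)}{22762 - 37454} = \frac{7273 - \left(18133 - \left(-11 + 8\right)^{3}\right)}{-14692} = \left(7273 - \left(18133 - \left(-3\right)^{3}\right)\right) \left(- \frac{1}{14692}\right) = \left(7273 - 18160\right) \left(- \frac{1}{14692}\right) = \left(-10887\right) \left(- \frac{1}{14692}\right) = \frac{10887}{14692}$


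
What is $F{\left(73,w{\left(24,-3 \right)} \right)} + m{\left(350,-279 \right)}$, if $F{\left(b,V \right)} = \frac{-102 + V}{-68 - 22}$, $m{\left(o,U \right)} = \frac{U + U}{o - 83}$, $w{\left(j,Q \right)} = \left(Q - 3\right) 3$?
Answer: $- \frac{202}{267} \approx -0.75655$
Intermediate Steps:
$w{\left(j,Q \right)} = -9 + 3 Q$ ($w{\left(j,Q \right)} = \left(-3 + Q\right) 3 = -9 + 3 Q$)
$m{\left(o,U \right)} = \frac{2 U}{-83 + o}$
$F{\left(b,V \right)} = \frac{17}{15} - \frac{V}{90}$ ($F{\left(b,V \right)} = \frac{-102 + V}{-90} = \left(-102 + V\right) \left(- \frac{1}{90}\right) = \frac{17}{15} - \frac{V}{90}$)
$F{\left(73,w{\left(24,-3 \right)} \right)} + m{\left(350,-279 \right)} = \left(\frac{17}{15} - \frac{-9 + 3 \left(-3\right)}{90}\right) + 2 \left(-279\right) \frac{1}{-83 + 350} = \left(\frac{17}{15} - \frac{-9 - 9}{90}\right) + 2 \left(-279\right) \frac{1}{267} = \left(\frac{17}{15} - - \frac{1}{5}\right) + 2 \left(-279\right) \frac{1}{267} = \left(\frac{17}{15} + \frac{1}{5}\right) - \frac{186}{89} = \frac{4}{3} - \frac{186}{89} = - \frac{202}{267}$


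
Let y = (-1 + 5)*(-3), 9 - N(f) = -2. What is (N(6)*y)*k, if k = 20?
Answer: -2640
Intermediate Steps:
N(f) = 11 (N(f) = 9 - 1*(-2) = 9 + 2 = 11)
y = -12 (y = 4*(-3) = -12)
(N(6)*y)*k = (11*(-12))*20 = -132*20 = -2640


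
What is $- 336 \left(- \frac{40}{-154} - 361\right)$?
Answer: $\frac{1333296}{11} \approx 1.2121 \cdot 10^{5}$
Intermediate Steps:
$- 336 \left(- \frac{40}{-154} - 361\right) = - 336 \left(\left(-40\right) \left(- \frac{1}{154}\right) - 361\right) = - 336 \left(\frac{20}{77} - 361\right) = \left(-336\right) \left(- \frac{27777}{77}\right) = \frac{1333296}{11}$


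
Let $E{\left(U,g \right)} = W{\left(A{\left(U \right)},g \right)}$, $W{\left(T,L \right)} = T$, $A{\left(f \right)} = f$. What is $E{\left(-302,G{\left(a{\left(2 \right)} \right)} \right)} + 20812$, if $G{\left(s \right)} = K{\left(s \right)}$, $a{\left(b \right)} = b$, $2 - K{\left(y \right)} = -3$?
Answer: $20510$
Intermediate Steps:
$K{\left(y \right)} = 5$ ($K{\left(y \right)} = 2 - -3 = 2 + 3 = 5$)
$G{\left(s \right)} = 5$
$E{\left(U,g \right)} = U$
$E{\left(-302,G{\left(a{\left(2 \right)} \right)} \right)} + 20812 = -302 + 20812 = 20510$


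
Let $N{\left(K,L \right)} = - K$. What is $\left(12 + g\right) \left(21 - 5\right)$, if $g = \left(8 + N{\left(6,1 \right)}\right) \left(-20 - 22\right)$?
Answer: $-1152$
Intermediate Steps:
$g = -84$ ($g = \left(8 - 6\right) \left(-20 - 22\right) = \left(8 - 6\right) \left(-42\right) = 2 \left(-42\right) = -84$)
$\left(12 + g\right) \left(21 - 5\right) = \left(12 - 84\right) \left(21 - 5\right) = \left(-72\right) 16 = -1152$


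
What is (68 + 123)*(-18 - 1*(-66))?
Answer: 9168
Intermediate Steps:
(68 + 123)*(-18 - 1*(-66)) = 191*(-18 + 66) = 191*48 = 9168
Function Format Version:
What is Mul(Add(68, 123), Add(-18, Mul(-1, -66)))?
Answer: 9168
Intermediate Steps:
Mul(Add(68, 123), Add(-18, Mul(-1, -66))) = Mul(191, Add(-18, 66)) = Mul(191, 48) = 9168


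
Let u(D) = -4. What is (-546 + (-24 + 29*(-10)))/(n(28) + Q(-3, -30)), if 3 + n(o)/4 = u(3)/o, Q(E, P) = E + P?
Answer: 6020/319 ≈ 18.871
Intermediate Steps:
n(o) = -12 - 16/o (n(o) = -12 + 4*(-4/o) = -12 - 16/o)
(-546 + (-24 + 29*(-10)))/(n(28) + Q(-3, -30)) = (-546 + (-24 + 29*(-10)))/((-12 - 16/28) + (-3 - 30)) = (-546 + (-24 - 290))/((-12 - 16*1/28) - 33) = (-546 - 314)/((-12 - 4/7) - 33) = -860/(-88/7 - 33) = -860/(-319/7) = -860*(-7/319) = 6020/319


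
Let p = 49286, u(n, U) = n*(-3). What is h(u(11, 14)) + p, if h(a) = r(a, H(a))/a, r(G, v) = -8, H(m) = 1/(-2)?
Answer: 1626446/33 ≈ 49286.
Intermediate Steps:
H(m) = -1/2
u(n, U) = -3*n
h(a) = -8/a
h(u(11, 14)) + p = -8/((-3*11)) + 49286 = -8/(-33) + 49286 = -8*(-1/33) + 49286 = 8/33 + 49286 = 1626446/33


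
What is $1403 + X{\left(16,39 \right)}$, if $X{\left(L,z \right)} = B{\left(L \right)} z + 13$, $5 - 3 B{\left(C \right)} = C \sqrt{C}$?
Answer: $649$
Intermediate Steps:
$B{\left(C \right)} = \frac{5}{3} - \frac{C^{\frac{3}{2}}}{3}$ ($B{\left(C \right)} = \frac{5}{3} - \frac{C \sqrt{C}}{3} = \frac{5}{3} - \frac{C^{\frac{3}{2}}}{3}$)
$X{\left(L,z \right)} = 13 + z \left(\frac{5}{3} - \frac{L^{\frac{3}{2}}}{3}\right)$ ($X{\left(L,z \right)} = \left(\frac{5}{3} - \frac{L^{\frac{3}{2}}}{3}\right) z + 13 = z \left(\frac{5}{3} - \frac{L^{\frac{3}{2}}}{3}\right) + 13 = 13 + z \left(\frac{5}{3} - \frac{L^{\frac{3}{2}}}{3}\right)$)
$1403 + X{\left(16,39 \right)} = 1403 + \left(13 - 13 \left(-5 + 16^{\frac{3}{2}}\right)\right) = 1403 + \left(13 - 13 \left(-5 + 64\right)\right) = 1403 + \left(13 - 13 \cdot 59\right) = 1403 + \left(13 - 767\right) = 1403 - 754 = 649$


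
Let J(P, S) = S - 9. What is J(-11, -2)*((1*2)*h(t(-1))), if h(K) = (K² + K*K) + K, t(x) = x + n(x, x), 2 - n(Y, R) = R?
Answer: -220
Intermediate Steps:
n(Y, R) = 2 - R
J(P, S) = -9 + S
t(x) = 2 (t(x) = x + (2 - x) = 2)
h(K) = K + 2*K² (h(K) = (K² + K²) + K = 2*K² + K = K + 2*K²)
J(-11, -2)*((1*2)*h(t(-1))) = (-9 - 2)*((1*2)*(2*(1 + 2*2))) = -22*2*(1 + 4) = -22*2*5 = -22*10 = -11*20 = -220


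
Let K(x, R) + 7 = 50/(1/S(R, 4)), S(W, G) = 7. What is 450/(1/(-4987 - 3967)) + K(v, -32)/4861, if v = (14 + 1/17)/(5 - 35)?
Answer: -19586426957/4861 ≈ -4.0293e+6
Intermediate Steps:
v = -239/510 (v = (14 + 1/17)/(-30) = (239/17)*(-1/30) = -239/510 ≈ -0.46863)
K(x, R) = 343 (K(x, R) = -7 + 50/(1/7) = -7 + 50/(⅐) = -7 + 50*7 = -7 + 350 = 343)
450/(1/(-4987 - 3967)) + K(v, -32)/4861 = 450/(1/(-4987 - 3967)) + 343/4861 = 450/(1/(-8954)) + 343*(1/4861) = 450/(-1/8954) + 343/4861 = 450*(-8954) + 343/4861 = -4029300 + 343/4861 = -19586426957/4861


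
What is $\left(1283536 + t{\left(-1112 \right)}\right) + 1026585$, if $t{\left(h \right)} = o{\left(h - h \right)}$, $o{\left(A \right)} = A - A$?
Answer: $2310121$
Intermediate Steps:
$o{\left(A \right)} = 0$
$t{\left(h \right)} = 0$
$\left(1283536 + t{\left(-1112 \right)}\right) + 1026585 = \left(1283536 + 0\right) + 1026585 = 1283536 + 1026585 = 2310121$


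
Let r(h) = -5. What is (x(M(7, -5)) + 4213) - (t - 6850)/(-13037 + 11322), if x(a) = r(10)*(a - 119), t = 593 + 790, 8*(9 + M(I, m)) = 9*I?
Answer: 9428457/1960 ≈ 4810.4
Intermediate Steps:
M(I, m) = -9 + 9*I/8 (M(I, m) = -9 + (9*I)/8 = -9 + 9*I/8)
t = 1383
x(a) = 595 - 5*a (x(a) = -5*(a - 119) = -5*(-119 + a) = 595 - 5*a)
(x(M(7, -5)) + 4213) - (t - 6850)/(-13037 + 11322) = ((595 - 5*(-9 + (9/8)*7)) + 4213) - (1383 - 6850)/(-13037 + 11322) = ((595 - 5*(-9 + 63/8)) + 4213) - (-5467)/(-1715) = ((595 - 5*(-9/8)) + 4213) - (-5467)*(-1)/1715 = ((595 + 45/8) + 4213) - 1*781/245 = (4805/8 + 4213) - 781/245 = 38509/8 - 781/245 = 9428457/1960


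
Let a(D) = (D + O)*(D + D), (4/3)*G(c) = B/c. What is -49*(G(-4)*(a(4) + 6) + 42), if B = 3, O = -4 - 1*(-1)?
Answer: -13377/8 ≈ -1672.1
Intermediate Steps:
O = -3 (O = -4 + 1 = -3)
G(c) = 9/(4*c) (G(c) = 3*(3/c)/4 = 9/(4*c))
a(D) = 2*D*(-3 + D) (a(D) = (D - 3)*(D + D) = (-3 + D)*(2*D) = 2*D*(-3 + D))
-49*(G(-4)*(a(4) + 6) + 42) = -49*(((9/4)/(-4))*(2*4*(-3 + 4) + 6) + 42) = -49*(((9/4)*(-¼))*(2*4*1 + 6) + 42) = -49*(-9*(8 + 6)/16 + 42) = -49*(-9/16*14 + 42) = -49*(-63/8 + 42) = -49*273/8 = -13377/8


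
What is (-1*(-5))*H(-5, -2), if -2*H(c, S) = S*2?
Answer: 10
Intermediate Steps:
H(c, S) = -S (H(c, S) = -S*2/2 = -S)
(-1*(-5))*H(-5, -2) = (-1*(-5))*(-1*(-2)) = 5*2 = 10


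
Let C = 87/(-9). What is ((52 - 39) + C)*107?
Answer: 1070/3 ≈ 356.67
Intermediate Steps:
C = -29/3 (C = 87*(-1/9) = -29/3 ≈ -9.6667)
((52 - 39) + C)*107 = ((52 - 39) - 29/3)*107 = (13 - 29/3)*107 = (10/3)*107 = 1070/3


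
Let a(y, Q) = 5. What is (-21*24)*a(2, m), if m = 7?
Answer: -2520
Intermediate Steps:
(-21*24)*a(2, m) = -21*24*5 = -504*5 = -2520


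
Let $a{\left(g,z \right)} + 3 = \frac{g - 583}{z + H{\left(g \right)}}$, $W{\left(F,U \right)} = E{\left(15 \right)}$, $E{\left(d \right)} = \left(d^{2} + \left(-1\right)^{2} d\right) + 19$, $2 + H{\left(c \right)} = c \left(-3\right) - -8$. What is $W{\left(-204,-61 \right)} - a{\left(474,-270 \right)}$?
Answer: $\frac{441623}{1686} \approx 261.94$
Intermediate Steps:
$H{\left(c \right)} = 6 - 3 c$ ($H{\left(c \right)} = -2 + \left(c \left(-3\right) - -8\right) = -2 - \left(-8 + 3 c\right) = 6 - 3 c$)
$E{\left(d \right)} = 19 + d + d^{2}$ ($E{\left(d \right)} = \left(d^{2} + 1 d\right) + 19 = \left(d^{2} + d\right) + 19 = \left(d + d^{2}\right) + 19 = 19 + d + d^{2}$)
$W{\left(F,U \right)} = 259$ ($W{\left(F,U \right)} = 19 + 15 + 15^{2} = 19 + 15 + 225 = 259$)
$a{\left(g,z \right)} = -3 + \frac{-583 + g}{6 + z - 3 g}$ ($a{\left(g,z \right)} = -3 + \frac{g - 583}{z - \left(-6 + 3 g\right)} = -3 + \frac{-583 + g}{6 + z - 3 g}$)
$W{\left(-204,-61 \right)} - a{\left(474,-270 \right)} = 259 - \frac{-601 - -810 + 10 \cdot 474}{6 - 270 - 1422} = 259 - \frac{-601 + 810 + 4740}{6 - 270 - 1422} = 259 - \frac{1}{-1686} \cdot 4949 = 259 - \left(- \frac{1}{1686}\right) 4949 = 259 - - \frac{4949}{1686} = 259 + \frac{4949}{1686} = \frac{441623}{1686}$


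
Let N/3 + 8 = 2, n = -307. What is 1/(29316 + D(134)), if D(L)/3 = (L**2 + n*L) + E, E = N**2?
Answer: -1/39258 ≈ -2.5473e-5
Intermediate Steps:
N = -18 (N = -24 + 3*2 = -24 + 6 = -18)
E = 324 (E = (-18)**2 = 324)
D(L) = 972 - 921*L + 3*L**2 (D(L) = 3*((L**2 - 307*L) + 324) = 3*(324 + L**2 - 307*L) = 972 - 921*L + 3*L**2)
1/(29316 + D(134)) = 1/(29316 + (972 - 921*134 + 3*134**2)) = 1/(29316 + (972 - 123414 + 3*17956)) = 1/(29316 + (972 - 123414 + 53868)) = 1/(29316 - 68574) = 1/(-39258) = -1/39258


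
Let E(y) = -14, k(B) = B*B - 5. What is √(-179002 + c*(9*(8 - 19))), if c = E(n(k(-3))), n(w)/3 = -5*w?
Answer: 4*I*√11101 ≈ 421.45*I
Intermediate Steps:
k(B) = -5 + B² (k(B) = B² - 5 = -5 + B²)
n(w) = -15*w (n(w) = 3*(-5*w) = -15*w)
c = -14
√(-179002 + c*(9*(8 - 19))) = √(-179002 - 126*(8 - 19)) = √(-179002 - 126*(-11)) = √(-179002 - 14*(-99)) = √(-179002 + 1386) = √(-177616) = 4*I*√11101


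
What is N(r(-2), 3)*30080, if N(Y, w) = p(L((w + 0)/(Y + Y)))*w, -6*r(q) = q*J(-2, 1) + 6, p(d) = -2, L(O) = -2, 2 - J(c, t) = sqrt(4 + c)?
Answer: -180480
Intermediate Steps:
J(c, t) = 2 - sqrt(4 + c)
r(q) = -1 - q*(2 - sqrt(2))/6 (r(q) = -(q*(2 - sqrt(4 - 2)) + 6)/6 = -(q*(2 - sqrt(2)) + 6)/6 = -(6 + q*(2 - sqrt(2)))/6 = -1 - q*(2 - sqrt(2))/6)
N(Y, w) = -2*w
N(r(-2), 3)*30080 = -2*3*30080 = -6*30080 = -180480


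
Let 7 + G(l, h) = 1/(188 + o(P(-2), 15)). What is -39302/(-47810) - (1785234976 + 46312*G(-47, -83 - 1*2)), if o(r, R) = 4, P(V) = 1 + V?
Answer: -1024039157500661/573720 ≈ -1.7849e+9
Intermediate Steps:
G(l, h) = -1343/192 (G(l, h) = -7 + 1/(188 + 4) = -7 + 1/192 = -1343/192)
-39302/(-47810) - (1785234976 + 46312*G(-47, -83 - 1*2)) = -39302/(-47810) - 46312/(1/(38548 - 1343/192)) = -39302*(-1/47810) - 46312/(1/(7399873/192)) = 19651/23905 - 46312/192/7399873 = 19651/23905 - 46312*7399873/192 = 19651/23905 - 42837864797/24 = -1024039157500661/573720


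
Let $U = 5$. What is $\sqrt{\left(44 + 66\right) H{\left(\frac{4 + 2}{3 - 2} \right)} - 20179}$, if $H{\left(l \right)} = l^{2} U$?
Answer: $i \sqrt{379} \approx 19.468 i$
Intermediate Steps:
$H{\left(l \right)} = 5 l^{2}$ ($H{\left(l \right)} = l^{2} \cdot 5 = 5 l^{2}$)
$\sqrt{\left(44 + 66\right) H{\left(\frac{4 + 2}{3 - 2} \right)} - 20179} = \sqrt{\left(44 + 66\right) 5 \left(\frac{4 + 2}{3 - 2}\right)^{2} - 20179} = \sqrt{110 \cdot 5 \left(\frac{6}{1}\right)^{2} - 20179} = \sqrt{110 \cdot 5 \left(6 \cdot 1\right)^{2} - 20179} = \sqrt{110 \cdot 5 \cdot 6^{2} - 20179} = \sqrt{110 \cdot 5 \cdot 36 - 20179} = \sqrt{110 \cdot 180 - 20179} = \sqrt{19800 - 20179} = \sqrt{-379} = i \sqrt{379}$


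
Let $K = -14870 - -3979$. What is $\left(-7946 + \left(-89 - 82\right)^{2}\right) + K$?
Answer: $10404$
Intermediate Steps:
$K = -10891$ ($K = -14870 + 3979 = -10891$)
$\left(-7946 + \left(-89 - 82\right)^{2}\right) + K = \left(-7946 + \left(-89 - 82\right)^{2}\right) - 10891 = \left(-7946 + \left(-171\right)^{2}\right) - 10891 = \left(-7946 + 29241\right) - 10891 = 21295 - 10891 = 10404$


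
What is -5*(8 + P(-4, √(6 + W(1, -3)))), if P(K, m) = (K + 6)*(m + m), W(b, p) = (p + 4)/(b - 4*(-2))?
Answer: -40 - 20*√55/3 ≈ -89.441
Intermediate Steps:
W(b, p) = (4 + p)/(8 + b) (W(b, p) = (4 + p)/(b + 8) = (4 + p)/(8 + b))
P(K, m) = 2*m*(6 + K) (P(K, m) = (6 + K)*(2*m) = 2*m*(6 + K))
-5*(8 + P(-4, √(6 + W(1, -3)))) = -5*(8 + 2*√(6 + (4 - 3)/(8 + 1))*(6 - 4)) = -5*(8 + 2*√(6 + 1/9)*2) = -5*(8 + 2*√(6 + (⅑)*1)*2) = -5*(8 + 2*√(6 + ⅑)*2) = -5*(8 + 2*√(55/9)*2) = -5*(8 + 2*(√55/3)*2) = -5*(8 + 4*√55/3) = -40 - 20*√55/3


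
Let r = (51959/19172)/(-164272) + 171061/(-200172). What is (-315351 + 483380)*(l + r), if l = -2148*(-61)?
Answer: 3469922893896100717005047/157606564379712 ≈ 2.2016e+10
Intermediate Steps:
r = -134688452897693/157606564379712 (r = (51959*(1/19172))*(-1/164272) + 171061*(-1/200172) = (51959/19172)*(-1/164272) - 171061/200172 = -51959/3149422784 - 171061/200172 = -134688452897693/157606564379712 ≈ -0.85459)
l = 131028
(-315351 + 483380)*(l + r) = (-315351 + 483380)*(131028 - 134688452897693/157606564379712) = 168029*(20650738229092006243/157606564379712) = 3469922893896100717005047/157606564379712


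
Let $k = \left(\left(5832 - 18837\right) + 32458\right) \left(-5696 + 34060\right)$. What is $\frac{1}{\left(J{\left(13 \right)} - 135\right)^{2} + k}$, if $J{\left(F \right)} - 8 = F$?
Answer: $\frac{1}{551777888} \approx 1.8123 \cdot 10^{-9}$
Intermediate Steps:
$J{\left(F \right)} = 8 + F$
$k = 551764892$ ($k = \left(\left(5832 - 18837\right) + 32458\right) 28364 = \left(-13005 + 32458\right) 28364 = 19453 \cdot 28364 = 551764892$)
$\frac{1}{\left(J{\left(13 \right)} - 135\right)^{2} + k} = \frac{1}{\left(\left(8 + 13\right) - 135\right)^{2} + 551764892} = \frac{1}{\left(21 - 135\right)^{2} + 551764892} = \frac{1}{\left(-114\right)^{2} + 551764892} = \frac{1}{12996 + 551764892} = \frac{1}{551777888}$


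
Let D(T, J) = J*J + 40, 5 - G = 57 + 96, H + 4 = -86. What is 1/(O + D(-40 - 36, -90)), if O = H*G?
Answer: 1/21460 ≈ 4.6598e-5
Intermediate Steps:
H = -90 (H = -4 - 86 = -90)
G = -148 (G = 5 - (57 + 96) = 5 - 1*153 = 5 - 153 = -148)
D(T, J) = 40 + J² (D(T, J) = J² + 40 = 40 + J²)
O = 13320 (O = -90*(-148) = 13320)
1/(O + D(-40 - 36, -90)) = 1/(13320 + (40 + (-90)²)) = 1/(13320 + (40 + 8100)) = 1/(13320 + 8140) = 1/21460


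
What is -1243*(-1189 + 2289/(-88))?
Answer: 12082073/8 ≈ 1.5103e+6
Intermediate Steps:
-1243*(-1189 + 2289/(-88)) = -1243*(-1189 + 2289*(-1/88)) = -1243*(-1189 - 2289/88) = -1243*(-106921/88) = 12082073/8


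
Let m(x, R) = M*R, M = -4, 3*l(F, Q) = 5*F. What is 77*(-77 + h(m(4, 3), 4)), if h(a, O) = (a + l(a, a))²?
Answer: 72919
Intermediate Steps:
l(F, Q) = 5*F/3 (l(F, Q) = (5*F)/3 = 5*F/3)
m(x, R) = -4*R
h(a, O) = 64*a²/9 (h(a, O) = (a + 5*a/3)² = (8*a/3)² = 64*a²/9)
77*(-77 + h(m(4, 3), 4)) = 77*(-77 + 64*(-4*3)²/9) = 77*(-77 + (64/9)*(-12)²) = 77*(-77 + (64/9)*144) = 77*(-77 + 1024) = 77*947 = 72919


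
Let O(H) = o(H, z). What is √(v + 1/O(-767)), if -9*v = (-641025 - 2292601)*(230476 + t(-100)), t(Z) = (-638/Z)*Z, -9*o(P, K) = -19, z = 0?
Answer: √243407402465807/57 ≈ 2.7371e+5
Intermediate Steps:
o(P, K) = 19/9 (o(P, K) = -⅑*(-19) = 19/9)
O(H) = 19/9
t(Z) = -638
v = 674258732588/9 (v = -(-641025 - 2292601)*(230476 - 638)/9 = -(-2933626)*229838/9 = -⅑*(-674258732588) = 674258732588/9 ≈ 7.4918e+10)
√(v + 1/O(-767)) = √(674258732588/9 + 1/(19/9)) = √(674258732588/9 + 9/19) = √(12810915919253/171) = √243407402465807/57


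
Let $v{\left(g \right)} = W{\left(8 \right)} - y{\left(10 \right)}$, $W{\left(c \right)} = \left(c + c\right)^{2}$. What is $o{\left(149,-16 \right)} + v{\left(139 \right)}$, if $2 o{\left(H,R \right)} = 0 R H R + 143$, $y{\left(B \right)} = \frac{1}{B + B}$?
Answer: $\frac{6549}{20} \approx 327.45$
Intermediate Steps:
$y{\left(B \right)} = \frac{1}{2 B}$
$W{\left(c \right)} = 4 c^{2}$ ($W{\left(c \right)} = \left(2 c\right)^{2} = 4 c^{2}$)
$o{\left(H,R \right)} = \frac{143}{2}$ ($o{\left(H,R \right)} = \frac{0 R H R + 143}{2} = \frac{0 H R + 143}{2} = \frac{0 R + 143}{2} = \frac{0 + 143}{2} = \frac{1}{2} \cdot 143 = \frac{143}{2}$)
$v{\left(g \right)} = \frac{5119}{20}$ ($v{\left(g \right)} = 4 \cdot 8^{2} - \frac{1}{2 \cdot 10} = 4 \cdot 64 - \frac{1}{2} \cdot \frac{1}{10} = 256 - \frac{1}{20} = \frac{5119}{20}$)
$o{\left(149,-16 \right)} + v{\left(139 \right)} = \frac{143}{2} + \frac{5119}{20} = \frac{6549}{20}$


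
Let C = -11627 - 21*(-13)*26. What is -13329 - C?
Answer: -8800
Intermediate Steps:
C = -4529 (C = -11627 + 273*26 = -11627 + 7098 = -4529)
-13329 - C = -13329 - 1*(-4529) = -13329 + 4529 = -8800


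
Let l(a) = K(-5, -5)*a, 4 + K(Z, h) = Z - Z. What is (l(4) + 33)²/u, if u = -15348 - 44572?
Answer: -289/59920 ≈ -0.0048231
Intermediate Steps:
u = -59920
K(Z, h) = -4 (K(Z, h) = -4 + (Z - Z) = -4 + 0 = -4)
l(a) = -4*a
(l(4) + 33)²/u = (-4*4 + 33)²/(-59920) = (-16 + 33)²*(-1/59920) = 17²*(-1/59920) = 289*(-1/59920) = -289/59920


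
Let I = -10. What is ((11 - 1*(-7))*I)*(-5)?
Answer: 900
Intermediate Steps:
((11 - 1*(-7))*I)*(-5) = ((11 - 1*(-7))*(-10))*(-5) = ((11 + 7)*(-10))*(-5) = (18*(-10))*(-5) = -180*(-5) = 900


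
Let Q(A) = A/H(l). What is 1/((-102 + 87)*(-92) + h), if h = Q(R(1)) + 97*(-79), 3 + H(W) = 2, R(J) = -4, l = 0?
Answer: -1/6279 ≈ -0.00015926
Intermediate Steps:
H(W) = -1 (H(W) = -3 + 2 = -1)
Q(A) = -A (Q(A) = A/(-1) = A*(-1) = -A)
h = -7659 (h = -1*(-4) + 97*(-79) = 4 - 7663 = -7659)
1/((-102 + 87)*(-92) + h) = 1/((-102 + 87)*(-92) - 7659) = 1/(-15*(-92) - 7659) = 1/(1380 - 7659) = 1/(-6279) = -1/6279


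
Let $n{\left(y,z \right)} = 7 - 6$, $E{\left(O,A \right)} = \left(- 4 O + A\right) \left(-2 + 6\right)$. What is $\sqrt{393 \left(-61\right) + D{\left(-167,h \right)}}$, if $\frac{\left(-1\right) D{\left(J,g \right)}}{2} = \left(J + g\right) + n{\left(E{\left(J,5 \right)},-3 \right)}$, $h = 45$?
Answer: $i \sqrt{23731} \approx 154.05 i$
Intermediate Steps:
$E{\left(O,A \right)} = - 16 O + 4 A$ ($E{\left(O,A \right)} = \left(A - 4 O\right) 4 = - 16 O + 4 A$)
$n{\left(y,z \right)} = 1$ ($n{\left(y,z \right)} = 7 - 6 = 1$)
$D{\left(J,g \right)} = -2 - 2 J - 2 g$ ($D{\left(J,g \right)} = - 2 \left(\left(J + g\right) + 1\right) = - 2 \left(1 + J + g\right) = -2 - 2 J - 2 g$)
$\sqrt{393 \left(-61\right) + D{\left(-167,h \right)}} = \sqrt{393 \left(-61\right) - -242} = \sqrt{-23973 - -242} = \sqrt{-23973 + 242} = \sqrt{-23731} = i \sqrt{23731}$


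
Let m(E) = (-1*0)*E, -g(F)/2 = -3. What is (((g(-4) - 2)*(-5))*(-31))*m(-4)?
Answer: 0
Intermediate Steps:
g(F) = 6 (g(F) = -2*(-3) = 6)
m(E) = 0 (m(E) = 0*E = 0)
(((g(-4) - 2)*(-5))*(-31))*m(-4) = (((6 - 2)*(-5))*(-31))*0 = ((4*(-5))*(-31))*0 = -20*(-31)*0 = 620*0 = 0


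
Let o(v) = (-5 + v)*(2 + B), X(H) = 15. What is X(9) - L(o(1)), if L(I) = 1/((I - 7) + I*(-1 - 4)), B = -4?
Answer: 586/39 ≈ 15.026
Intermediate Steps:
o(v) = 10 - 2*v (o(v) = (-5 + v)*(2 - 4) = (-5 + v)*(-2) = 10 - 2*v)
L(I) = 1/(-7 - 4*I) (L(I) = 1/((-7 + I) + I*(-5)) = 1/((-7 + I) - 5*I) = 1/(-7 - 4*I))
X(9) - L(o(1)) = 15 - (-1)/(7 + 4*(10 - 2*1)) = 15 - (-1)/(7 + 4*(10 - 2)) = 15 - (-1)/(7 + 4*8) = 15 - (-1)/(7 + 32) = 15 - (-1)/39 = 15 - 1*(-1/39) = 15 + 1/39 = 586/39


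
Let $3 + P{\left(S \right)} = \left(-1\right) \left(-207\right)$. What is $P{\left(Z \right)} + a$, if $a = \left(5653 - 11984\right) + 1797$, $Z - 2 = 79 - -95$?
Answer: $-4330$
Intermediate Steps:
$Z = 176$ ($Z = 2 + \left(79 - -95\right) = 2 + \left(79 + 95\right) = 2 + 174 = 176$)
$P{\left(S \right)} = 204$ ($P{\left(S \right)} = -3 - -207 = -3 + 207 = 204$)
$a = -4534$ ($a = \left(5653 - 11984\right) + 1797 = -6331 + 1797 = -4534$)
$P{\left(Z \right)} + a = 204 - 4534 = -4330$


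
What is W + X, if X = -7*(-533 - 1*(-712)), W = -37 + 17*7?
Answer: -1171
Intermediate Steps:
W = 82 (W = -37 + 119 = 82)
X = -1253 (X = -7*(-533 + 712) = -7*179 = -1253)
W + X = 82 - 1253 = -1171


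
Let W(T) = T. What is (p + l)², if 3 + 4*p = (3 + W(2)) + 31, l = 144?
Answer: 370881/16 ≈ 23180.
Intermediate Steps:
p = 33/4 (p = -¾ + ((3 + 2) + 31)/4 = -¾ + (5 + 31)/4 = -¾ + (¼)*36 = -¾ + 9 = 33/4 ≈ 8.2500)
(p + l)² = (33/4 + 144)² = (609/4)² = 370881/16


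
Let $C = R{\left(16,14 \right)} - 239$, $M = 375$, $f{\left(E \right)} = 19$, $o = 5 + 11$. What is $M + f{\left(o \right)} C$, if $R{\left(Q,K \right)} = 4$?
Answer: $-4090$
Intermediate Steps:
$o = 16$
$C = -235$ ($C = 4 - 239 = -235$)
$M + f{\left(o \right)} C = 375 + 19 \left(-235\right) = 375 - 4465 = -4090$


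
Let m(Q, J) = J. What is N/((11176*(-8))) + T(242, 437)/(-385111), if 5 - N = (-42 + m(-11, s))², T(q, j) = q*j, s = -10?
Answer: -442938897/1812210752 ≈ -0.24442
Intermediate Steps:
T(q, j) = j*q
N = -2699 (N = 5 - (-42 - 10)² = 5 - 1*(-52)² = 5 - 1*2704 = 5 - 2704 = -2699)
N/((11176*(-8))) + T(242, 437)/(-385111) = -2699/(11176*(-8)) + (437*242)/(-385111) = -2699/(-89408) + 105754*(-1/385111) = -2699*(-1/89408) - 5566/20269 = 2699/89408 - 5566/20269 = -442938897/1812210752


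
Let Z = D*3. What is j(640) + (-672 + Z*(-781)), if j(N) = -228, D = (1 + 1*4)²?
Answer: -59475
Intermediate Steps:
D = 25 (D = (1 + 4)² = 5² = 25)
Z = 75 (Z = 25*3 = 75)
j(640) + (-672 + Z*(-781)) = -228 + (-672 + 75*(-781)) = -228 + (-672 - 58575) = -228 - 59247 = -59475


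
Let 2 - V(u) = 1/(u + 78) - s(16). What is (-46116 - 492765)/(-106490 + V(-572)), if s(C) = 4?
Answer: 88735738/17534365 ≈ 5.0607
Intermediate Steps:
V(u) = 6 - 1/(78 + u) (V(u) = 2 - (1/(u + 78) - 1*4) = 2 - (1/(78 + u) - 4) = 2 - (-4 + 1/(78 + u)) = 2 + (4 - 1/(78 + u)) = 6 - 1/(78 + u))
(-46116 - 492765)/(-106490 + V(-572)) = (-46116 - 492765)/(-106490 + (467 + 6*(-572))/(78 - 572)) = -538881/(-106490 + (467 - 3432)/(-494)) = -538881/(-106490 - 1/494*(-2965)) = -538881/(-106490 + 2965/494) = -538881/(-52603095/494) = -538881*(-494/52603095) = 88735738/17534365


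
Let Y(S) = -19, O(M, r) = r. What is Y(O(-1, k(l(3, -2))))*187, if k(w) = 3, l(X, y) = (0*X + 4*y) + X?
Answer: -3553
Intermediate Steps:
l(X, y) = X + 4*y (l(X, y) = (0 + 4*y) + X = 4*y + X = X + 4*y)
Y(O(-1, k(l(3, -2))))*187 = -19*187 = -3553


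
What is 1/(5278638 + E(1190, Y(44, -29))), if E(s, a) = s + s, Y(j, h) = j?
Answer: 1/5281018 ≈ 1.8936e-7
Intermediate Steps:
E(s, a) = 2*s
1/(5278638 + E(1190, Y(44, -29))) = 1/(5278638 + 2*1190) = 1/(5278638 + 2380) = 1/5281018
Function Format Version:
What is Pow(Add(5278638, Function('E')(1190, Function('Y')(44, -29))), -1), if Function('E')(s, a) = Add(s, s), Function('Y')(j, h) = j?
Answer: Rational(1, 5281018) ≈ 1.8936e-7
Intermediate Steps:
Function('E')(s, a) = Mul(2, s)
Pow(Add(5278638, Function('E')(1190, Function('Y')(44, -29))), -1) = Pow(Add(5278638, Mul(2, 1190)), -1) = Pow(Add(5278638, 2380), -1) = Pow(5281018, -1) = Rational(1, 5281018)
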